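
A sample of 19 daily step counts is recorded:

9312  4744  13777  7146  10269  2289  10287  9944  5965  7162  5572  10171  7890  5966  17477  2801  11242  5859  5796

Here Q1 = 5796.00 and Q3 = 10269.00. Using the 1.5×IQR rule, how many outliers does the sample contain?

IQR = 4473.00; fences at 5796.00 − 6709.50 = -913.50 and 10269.00 + 6709.50 = 16978.50.
Outside the cutoffs: 17477.

1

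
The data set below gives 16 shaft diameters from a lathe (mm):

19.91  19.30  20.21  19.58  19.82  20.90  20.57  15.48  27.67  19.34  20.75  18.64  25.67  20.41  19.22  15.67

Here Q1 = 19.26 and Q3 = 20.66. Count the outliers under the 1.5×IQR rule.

4

IQR = 1.40; fences at 19.26 − 2.10 = 17.16 and 20.66 + 2.10 = 22.76.
Outside the cutoffs: 15.48, 15.67, 25.67, 27.67.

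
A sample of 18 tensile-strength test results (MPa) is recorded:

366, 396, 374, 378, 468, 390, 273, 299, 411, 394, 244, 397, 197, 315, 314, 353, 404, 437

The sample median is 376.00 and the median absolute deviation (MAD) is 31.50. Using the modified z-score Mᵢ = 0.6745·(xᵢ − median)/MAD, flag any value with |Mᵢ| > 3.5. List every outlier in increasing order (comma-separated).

|Mᵢ| > 3.5 ⇔ |xᵢ − 376.00| > 3.5·31.50/0.6745 = 163.45.
So outliers lie outside [212.55, 539.45].
197: M = -3.83 → outlier.

197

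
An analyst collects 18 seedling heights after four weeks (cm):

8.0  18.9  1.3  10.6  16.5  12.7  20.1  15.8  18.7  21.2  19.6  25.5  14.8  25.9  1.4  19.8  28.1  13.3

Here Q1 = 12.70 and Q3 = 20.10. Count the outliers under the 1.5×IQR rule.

2

IQR = 7.40; fences at 12.70 − 11.10 = 1.60 and 20.10 + 11.10 = 31.20.
Outside the cutoffs: 1.3, 1.4.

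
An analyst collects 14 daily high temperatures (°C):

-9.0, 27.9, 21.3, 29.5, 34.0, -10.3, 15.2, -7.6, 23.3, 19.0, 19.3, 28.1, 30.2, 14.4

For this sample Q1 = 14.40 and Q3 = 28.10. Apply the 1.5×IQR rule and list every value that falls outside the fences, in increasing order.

-10.3, -9.0, -7.6

IQR = Q3 − Q1 = 28.10 − 14.40 = 13.70.
Lower fence = Q1 − 1.5·IQR = 14.40 − 20.55 = -6.15.
Upper fence = Q3 + 1.5·IQR = 28.10 + 20.55 = 48.65.
-10.3 < -6.15 → outlier.
-9.0 < -6.15 → outlier.
-7.6 < -6.15 → outlier.
All remaining values lie within [-6.15, 48.65].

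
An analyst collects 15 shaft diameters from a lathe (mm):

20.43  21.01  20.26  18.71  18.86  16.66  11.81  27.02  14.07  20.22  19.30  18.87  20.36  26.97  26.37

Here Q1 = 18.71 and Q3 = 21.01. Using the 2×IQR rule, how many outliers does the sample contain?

IQR = 2.30; fences at 18.71 − 4.60 = 14.11 and 21.01 + 4.60 = 25.61.
Outside the cutoffs: 11.81, 14.07, 26.37, 26.97, 27.02.

5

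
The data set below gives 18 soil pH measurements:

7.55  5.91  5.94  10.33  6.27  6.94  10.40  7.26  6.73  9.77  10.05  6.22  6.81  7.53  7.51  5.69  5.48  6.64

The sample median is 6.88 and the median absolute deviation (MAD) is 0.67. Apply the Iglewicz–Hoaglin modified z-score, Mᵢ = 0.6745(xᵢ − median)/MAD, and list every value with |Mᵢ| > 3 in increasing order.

10.05, 10.33, 10.40

|Mᵢ| > 3 ⇔ |xᵢ − 6.88| > 3·0.67/0.6745 = 2.98.
So outliers lie outside [3.90, 9.86].
10.05: M = 3.19 → outlier.
10.33: M = 3.47 → outlier.
10.40: M = 3.54 → outlier.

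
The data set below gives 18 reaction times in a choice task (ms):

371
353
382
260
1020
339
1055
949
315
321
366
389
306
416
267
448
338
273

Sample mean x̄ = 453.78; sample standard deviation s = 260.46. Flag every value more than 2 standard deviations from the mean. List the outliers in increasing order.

Cutoffs at x̄ ± 2s: 453.78 ± 2·260.46 = [-67.14, 974.70].
1020: z = 2.17, |z| > 2 → outlier.
1055: z = 2.31, |z| > 2 → outlier.
Every other value lies within [-67.14, 974.70].

1020, 1055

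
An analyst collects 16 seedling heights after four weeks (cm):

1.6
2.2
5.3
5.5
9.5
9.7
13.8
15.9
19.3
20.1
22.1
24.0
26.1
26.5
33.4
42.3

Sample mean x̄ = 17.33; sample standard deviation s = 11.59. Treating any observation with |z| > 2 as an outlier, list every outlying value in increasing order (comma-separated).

42.3

Cutoffs at x̄ ± 2s: 17.33 ± 2·11.59 = [-5.85, 40.51].
42.3: z = 2.15, |z| > 2 → outlier.
Every other value lies within [-5.85, 40.51].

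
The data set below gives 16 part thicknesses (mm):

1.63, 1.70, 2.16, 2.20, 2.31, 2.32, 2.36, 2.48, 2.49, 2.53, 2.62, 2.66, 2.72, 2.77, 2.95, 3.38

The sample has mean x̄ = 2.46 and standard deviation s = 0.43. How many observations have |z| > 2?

Cutoffs: x̄ ± 2s = [1.60, 3.32].
Outside the cutoffs: 3.38.

1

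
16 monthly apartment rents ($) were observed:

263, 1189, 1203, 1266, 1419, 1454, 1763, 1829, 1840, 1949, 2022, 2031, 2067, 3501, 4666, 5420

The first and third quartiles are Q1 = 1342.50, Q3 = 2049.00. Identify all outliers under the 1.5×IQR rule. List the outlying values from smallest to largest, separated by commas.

263, 3501, 4666, 5420

IQR = Q3 − Q1 = 2049.00 − 1342.50 = 706.50.
Lower fence = Q1 − 1.5·IQR = 1342.50 − 1059.75 = 282.75.
Upper fence = Q3 + 1.5·IQR = 2049.00 + 1059.75 = 3108.75.
263 < 282.75 → outlier.
3501 > 3108.75 → outlier.
4666 > 3108.75 → outlier.
5420 > 3108.75 → outlier.
All remaining values lie within [282.75, 3108.75].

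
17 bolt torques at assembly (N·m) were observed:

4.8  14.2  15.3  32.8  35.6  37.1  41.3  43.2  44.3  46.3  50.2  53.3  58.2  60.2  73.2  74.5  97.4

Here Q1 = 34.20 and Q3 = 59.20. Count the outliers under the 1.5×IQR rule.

1

IQR = 25.00; fences at 34.20 − 37.50 = -3.30 and 59.20 + 37.50 = 96.70.
Outside the cutoffs: 97.4.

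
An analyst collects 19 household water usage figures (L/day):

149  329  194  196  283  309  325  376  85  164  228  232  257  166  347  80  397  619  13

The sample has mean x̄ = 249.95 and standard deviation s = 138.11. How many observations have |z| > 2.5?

1

Cutoffs: x̄ ± 2.5s = [-95.325, 595.225].
Outside the cutoffs: 619.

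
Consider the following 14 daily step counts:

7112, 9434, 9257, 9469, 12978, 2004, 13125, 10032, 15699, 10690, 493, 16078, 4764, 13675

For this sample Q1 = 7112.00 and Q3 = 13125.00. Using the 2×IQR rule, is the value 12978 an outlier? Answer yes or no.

IQR = Q3 − Q1 = 13125.00 − 7112.00 = 6013.00.
Lower fence = Q1 − 2·IQR = 7112.00 − 12026.00 = -4914.00.
Upper fence = Q3 + 2·IQR = 13125.00 + 12026.00 = 25151.00.
12978 lies within [-4914.00, 25151.00].

no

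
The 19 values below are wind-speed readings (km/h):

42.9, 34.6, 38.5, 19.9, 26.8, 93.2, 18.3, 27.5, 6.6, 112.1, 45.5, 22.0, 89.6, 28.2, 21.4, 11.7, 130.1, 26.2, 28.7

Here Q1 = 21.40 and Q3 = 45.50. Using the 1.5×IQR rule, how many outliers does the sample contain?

IQR = 24.10; fences at 21.40 − 36.15 = -14.75 and 45.50 + 36.15 = 81.65.
Outside the cutoffs: 89.6, 93.2, 112.1, 130.1.

4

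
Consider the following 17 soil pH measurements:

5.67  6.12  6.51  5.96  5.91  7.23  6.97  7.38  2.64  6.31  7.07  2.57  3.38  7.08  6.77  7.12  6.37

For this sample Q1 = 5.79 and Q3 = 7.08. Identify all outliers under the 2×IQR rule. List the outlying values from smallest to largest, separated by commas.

IQR = Q3 − Q1 = 7.08 − 5.79 = 1.29.
Lower fence = Q1 − 2·IQR = 5.79 − 2.58 = 3.21.
Upper fence = Q3 + 2·IQR = 7.08 + 2.58 = 9.66.
2.57 < 3.21 → outlier.
2.64 < 3.21 → outlier.
All remaining values lie within [3.21, 9.66].

2.57, 2.64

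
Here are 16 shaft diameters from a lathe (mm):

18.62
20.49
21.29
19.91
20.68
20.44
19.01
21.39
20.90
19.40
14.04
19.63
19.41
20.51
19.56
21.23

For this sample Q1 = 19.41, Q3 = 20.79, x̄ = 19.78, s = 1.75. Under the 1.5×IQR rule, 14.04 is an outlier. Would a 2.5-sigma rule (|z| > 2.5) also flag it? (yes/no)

yes

z = (14.04 − 19.78) / 1.75 = -3.28.
|z| = 3.28 > 2.5.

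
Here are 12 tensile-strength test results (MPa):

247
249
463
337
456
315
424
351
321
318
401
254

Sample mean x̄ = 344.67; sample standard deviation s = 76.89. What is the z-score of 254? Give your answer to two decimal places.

-1.18

z = (254 − 344.67) / 76.89 = -1.18.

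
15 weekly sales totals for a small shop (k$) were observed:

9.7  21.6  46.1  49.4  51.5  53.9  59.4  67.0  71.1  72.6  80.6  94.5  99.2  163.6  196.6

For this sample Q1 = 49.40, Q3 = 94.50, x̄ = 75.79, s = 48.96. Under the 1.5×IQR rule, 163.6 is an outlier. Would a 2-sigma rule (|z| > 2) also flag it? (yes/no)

no

z = (163.6 − 75.79) / 48.96 = 1.79.
|z| = 1.79 ≤ 2.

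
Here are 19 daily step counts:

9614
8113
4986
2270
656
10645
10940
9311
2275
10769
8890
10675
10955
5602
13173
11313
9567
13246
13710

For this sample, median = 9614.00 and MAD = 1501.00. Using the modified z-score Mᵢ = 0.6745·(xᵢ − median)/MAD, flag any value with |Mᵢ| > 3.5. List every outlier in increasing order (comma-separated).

656

|Mᵢ| > 3.5 ⇔ |xᵢ − 9614.00| > 3.5·1501.00/0.6745 = 7788.73.
So outliers lie outside [1825.27, 17402.73].
656: M = -4.03 → outlier.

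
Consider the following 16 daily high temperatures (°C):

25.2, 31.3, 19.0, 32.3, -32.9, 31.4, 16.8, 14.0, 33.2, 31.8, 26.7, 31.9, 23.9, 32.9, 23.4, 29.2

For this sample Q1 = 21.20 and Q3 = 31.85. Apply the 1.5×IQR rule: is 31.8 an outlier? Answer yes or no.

no

IQR = Q3 − Q1 = 31.85 − 21.20 = 10.65.
Lower fence = Q1 − 1.5·IQR = 21.20 − 15.975 = 5.225.
Upper fence = Q3 + 1.5·IQR = 31.85 + 15.975 = 47.825.
31.8 lies within [5.225, 47.825].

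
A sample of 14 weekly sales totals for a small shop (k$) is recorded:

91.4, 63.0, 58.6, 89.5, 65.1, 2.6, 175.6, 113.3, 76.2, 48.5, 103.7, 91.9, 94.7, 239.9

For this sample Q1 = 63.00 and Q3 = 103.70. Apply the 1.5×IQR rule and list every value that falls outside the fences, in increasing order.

IQR = Q3 − Q1 = 103.70 − 63.00 = 40.70.
Lower fence = Q1 − 1.5·IQR = 63.00 − 61.05 = 1.95.
Upper fence = Q3 + 1.5·IQR = 103.70 + 61.05 = 164.75.
175.6 > 164.75 → outlier.
239.9 > 164.75 → outlier.
All remaining values lie within [1.95, 164.75].

175.6, 239.9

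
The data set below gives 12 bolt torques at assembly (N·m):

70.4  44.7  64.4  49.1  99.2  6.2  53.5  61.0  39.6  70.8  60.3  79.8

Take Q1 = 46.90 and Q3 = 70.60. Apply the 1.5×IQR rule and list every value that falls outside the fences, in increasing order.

IQR = Q3 − Q1 = 70.60 − 46.90 = 23.70.
Lower fence = Q1 − 1.5·IQR = 46.90 − 35.55 = 11.35.
Upper fence = Q3 + 1.5·IQR = 70.60 + 35.55 = 106.15.
6.2 < 11.35 → outlier.
All remaining values lie within [11.35, 106.15].

6.2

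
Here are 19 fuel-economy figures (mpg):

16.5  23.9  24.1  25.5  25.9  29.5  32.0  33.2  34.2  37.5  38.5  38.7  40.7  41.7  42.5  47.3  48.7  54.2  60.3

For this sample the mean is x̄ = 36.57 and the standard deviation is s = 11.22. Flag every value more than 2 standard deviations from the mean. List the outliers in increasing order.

Cutoffs at x̄ ± 2s: 36.57 ± 2·11.22 = [14.13, 59.01].
60.3: z = 2.11, |z| > 2 → outlier.
Every other value lies within [14.13, 59.01].

60.3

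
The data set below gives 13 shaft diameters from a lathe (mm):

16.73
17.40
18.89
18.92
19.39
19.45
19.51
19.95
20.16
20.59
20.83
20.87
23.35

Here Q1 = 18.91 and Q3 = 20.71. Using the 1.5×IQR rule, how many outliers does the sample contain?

0

IQR = 1.80; fences at 18.91 − 2.70 = 16.21 and 20.71 + 2.70 = 23.41.
Every value lies within the cutoffs.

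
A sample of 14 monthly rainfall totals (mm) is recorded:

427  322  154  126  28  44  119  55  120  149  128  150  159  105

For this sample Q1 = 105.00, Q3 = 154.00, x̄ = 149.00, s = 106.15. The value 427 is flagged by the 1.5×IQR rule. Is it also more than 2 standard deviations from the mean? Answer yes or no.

yes

z = (427 − 149.00) / 106.15 = 2.62.
|z| = 2.62 > 2.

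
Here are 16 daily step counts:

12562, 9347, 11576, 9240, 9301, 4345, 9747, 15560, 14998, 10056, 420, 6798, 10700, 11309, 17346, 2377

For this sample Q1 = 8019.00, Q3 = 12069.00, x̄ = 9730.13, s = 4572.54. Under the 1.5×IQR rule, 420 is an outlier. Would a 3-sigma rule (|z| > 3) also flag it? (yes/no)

z = (420 − 9730.13) / 4572.54 = -2.04.
|z| = 2.04 ≤ 3.

no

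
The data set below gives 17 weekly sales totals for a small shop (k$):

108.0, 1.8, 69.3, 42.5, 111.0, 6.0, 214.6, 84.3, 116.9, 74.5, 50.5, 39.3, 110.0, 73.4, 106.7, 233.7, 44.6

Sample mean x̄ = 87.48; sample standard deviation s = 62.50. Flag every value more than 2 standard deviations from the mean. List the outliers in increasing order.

Cutoffs at x̄ ± 2s: 87.48 ± 2·62.50 = [-37.52, 212.48].
214.6: z = 2.03, |z| > 2 → outlier.
233.7: z = 2.34, |z| > 2 → outlier.
Every other value lies within [-37.52, 212.48].

214.6, 233.7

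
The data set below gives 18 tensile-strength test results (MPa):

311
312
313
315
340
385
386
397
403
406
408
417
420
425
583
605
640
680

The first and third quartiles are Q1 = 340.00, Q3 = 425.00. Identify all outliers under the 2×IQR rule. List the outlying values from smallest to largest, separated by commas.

IQR = Q3 − Q1 = 425.00 − 340.00 = 85.00.
Lower fence = Q1 − 2·IQR = 340.00 − 170.00 = 170.00.
Upper fence = Q3 + 2·IQR = 425.00 + 170.00 = 595.00.
605 > 595.00 → outlier.
640 > 595.00 → outlier.
680 > 595.00 → outlier.
All remaining values lie within [170.00, 595.00].

605, 640, 680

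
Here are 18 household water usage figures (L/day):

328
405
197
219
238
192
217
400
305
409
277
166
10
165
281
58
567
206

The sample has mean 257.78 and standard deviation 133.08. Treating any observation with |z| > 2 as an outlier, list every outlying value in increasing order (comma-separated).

567

Cutoffs at x̄ ± 2s: 257.78 ± 2·133.08 = [-8.38, 523.94].
567: z = 2.32, |z| > 2 → outlier.
Every other value lies within [-8.38, 523.94].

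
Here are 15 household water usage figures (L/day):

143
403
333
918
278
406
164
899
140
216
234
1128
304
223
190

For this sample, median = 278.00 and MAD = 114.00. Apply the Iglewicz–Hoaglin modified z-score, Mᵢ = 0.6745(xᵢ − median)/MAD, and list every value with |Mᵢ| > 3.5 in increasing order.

899, 918, 1128

|Mᵢ| > 3.5 ⇔ |xᵢ − 278.00| > 3.5·114.00/0.6745 = 591.55.
So outliers lie outside [-313.55, 869.55].
899: M = 3.67 → outlier.
918: M = 3.79 → outlier.
1128: M = 5.03 → outlier.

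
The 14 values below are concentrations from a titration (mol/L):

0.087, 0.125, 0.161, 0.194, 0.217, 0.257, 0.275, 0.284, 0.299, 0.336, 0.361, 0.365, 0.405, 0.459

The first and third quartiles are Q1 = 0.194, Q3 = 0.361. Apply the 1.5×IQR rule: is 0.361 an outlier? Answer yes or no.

IQR = Q3 − Q1 = 0.361 − 0.194 = 0.167.
Lower fence = Q1 − 1.5·IQR = 0.194 − 0.2505 = -0.0565.
Upper fence = Q3 + 1.5·IQR = 0.361 + 0.2505 = 0.6115.
0.361 lies within [-0.0565, 0.6115].

no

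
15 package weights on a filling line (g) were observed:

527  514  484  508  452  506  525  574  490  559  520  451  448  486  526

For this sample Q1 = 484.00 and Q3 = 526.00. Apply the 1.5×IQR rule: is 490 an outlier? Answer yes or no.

IQR = Q3 − Q1 = 526.00 − 484.00 = 42.00.
Lower fence = Q1 − 1.5·IQR = 484.00 − 63.00 = 421.00.
Upper fence = Q3 + 1.5·IQR = 526.00 + 63.00 = 589.00.
490 lies within [421.00, 589.00].

no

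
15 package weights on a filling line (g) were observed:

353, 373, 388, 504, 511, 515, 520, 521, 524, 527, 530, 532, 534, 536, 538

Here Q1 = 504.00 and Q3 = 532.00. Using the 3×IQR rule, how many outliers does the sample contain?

IQR = 28.00; fences at 504.00 − 84.00 = 420.00 and 532.00 + 84.00 = 616.00.
Outside the cutoffs: 353, 373, 388.

3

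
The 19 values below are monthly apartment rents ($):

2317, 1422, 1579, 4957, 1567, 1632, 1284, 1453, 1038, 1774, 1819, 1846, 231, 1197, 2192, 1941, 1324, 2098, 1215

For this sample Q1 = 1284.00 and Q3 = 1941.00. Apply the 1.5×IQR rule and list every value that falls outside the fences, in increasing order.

231, 4957

IQR = Q3 − Q1 = 1941.00 − 1284.00 = 657.00.
Lower fence = Q1 − 1.5·IQR = 1284.00 − 985.50 = 298.50.
Upper fence = Q3 + 1.5·IQR = 1941.00 + 985.50 = 2926.50.
231 < 298.50 → outlier.
4957 > 2926.50 → outlier.
All remaining values lie within [298.50, 2926.50].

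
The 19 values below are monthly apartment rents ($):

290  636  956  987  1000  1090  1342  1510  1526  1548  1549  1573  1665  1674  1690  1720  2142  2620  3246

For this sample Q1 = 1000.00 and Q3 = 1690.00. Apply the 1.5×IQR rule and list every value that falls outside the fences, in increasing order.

IQR = Q3 − Q1 = 1690.00 − 1000.00 = 690.00.
Lower fence = Q1 − 1.5·IQR = 1000.00 − 1035.00 = -35.00.
Upper fence = Q3 + 1.5·IQR = 1690.00 + 1035.00 = 2725.00.
3246 > 2725.00 → outlier.
All remaining values lie within [-35.00, 2725.00].

3246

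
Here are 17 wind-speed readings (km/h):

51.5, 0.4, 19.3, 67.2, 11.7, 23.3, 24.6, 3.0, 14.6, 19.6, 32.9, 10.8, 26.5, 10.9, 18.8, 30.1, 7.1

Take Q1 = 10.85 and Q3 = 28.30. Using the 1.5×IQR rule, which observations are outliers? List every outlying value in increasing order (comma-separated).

IQR = Q3 − Q1 = 28.30 − 10.85 = 17.45.
Lower fence = Q1 − 1.5·IQR = 10.85 − 26.175 = -15.325.
Upper fence = Q3 + 1.5·IQR = 28.30 + 26.175 = 54.475.
67.2 > 54.475 → outlier.
All remaining values lie within [-15.325, 54.475].

67.2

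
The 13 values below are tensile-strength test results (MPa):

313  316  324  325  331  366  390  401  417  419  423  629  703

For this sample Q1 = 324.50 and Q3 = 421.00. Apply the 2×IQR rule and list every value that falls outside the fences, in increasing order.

IQR = Q3 − Q1 = 421.00 − 324.50 = 96.50.
Lower fence = Q1 − 2·IQR = 324.50 − 193.00 = 131.50.
Upper fence = Q3 + 2·IQR = 421.00 + 193.00 = 614.00.
629 > 614.00 → outlier.
703 > 614.00 → outlier.
All remaining values lie within [131.50, 614.00].

629, 703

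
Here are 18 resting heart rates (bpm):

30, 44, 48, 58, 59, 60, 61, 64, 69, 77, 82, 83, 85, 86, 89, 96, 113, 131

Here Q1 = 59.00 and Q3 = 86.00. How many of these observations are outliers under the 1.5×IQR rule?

1

IQR = 27.00; fences at 59.00 − 40.50 = 18.50 and 86.00 + 40.50 = 126.50.
Outside the cutoffs: 131.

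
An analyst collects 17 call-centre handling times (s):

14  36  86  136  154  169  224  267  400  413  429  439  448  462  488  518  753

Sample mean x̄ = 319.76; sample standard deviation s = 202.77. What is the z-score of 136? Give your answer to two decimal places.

-0.91

z = (136 − 319.76) / 202.77 = -0.91.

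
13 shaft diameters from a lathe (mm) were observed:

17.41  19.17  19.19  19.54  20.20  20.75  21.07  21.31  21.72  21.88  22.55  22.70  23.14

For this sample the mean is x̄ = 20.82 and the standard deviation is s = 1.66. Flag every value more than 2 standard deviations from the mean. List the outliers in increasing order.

Cutoffs at x̄ ± 2s: 20.82 ± 2·1.66 = [17.50, 24.14].
17.41: z = -2.05, |z| > 2 → outlier.
Every other value lies within [17.50, 24.14].

17.41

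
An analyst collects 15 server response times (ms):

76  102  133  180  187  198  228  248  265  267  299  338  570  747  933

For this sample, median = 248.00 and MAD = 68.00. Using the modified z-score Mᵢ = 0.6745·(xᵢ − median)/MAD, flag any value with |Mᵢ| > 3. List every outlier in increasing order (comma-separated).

|Mᵢ| > 3 ⇔ |xᵢ − 248.00| > 3·68.00/0.6745 = 302.45.
So outliers lie outside [-54.45, 550.45].
570: M = 3.19 → outlier.
747: M = 4.95 → outlier.
933: M = 6.79 → outlier.

570, 747, 933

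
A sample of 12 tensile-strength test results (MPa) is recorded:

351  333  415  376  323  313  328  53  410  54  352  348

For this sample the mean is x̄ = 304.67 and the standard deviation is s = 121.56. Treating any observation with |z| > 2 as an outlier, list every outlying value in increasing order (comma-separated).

53, 54

Cutoffs at x̄ ± 2s: 304.67 ± 2·121.56 = [61.55, 547.79].
53: z = -2.07, |z| > 2 → outlier.
54: z = -2.06, |z| > 2 → outlier.
Every other value lies within [61.55, 547.79].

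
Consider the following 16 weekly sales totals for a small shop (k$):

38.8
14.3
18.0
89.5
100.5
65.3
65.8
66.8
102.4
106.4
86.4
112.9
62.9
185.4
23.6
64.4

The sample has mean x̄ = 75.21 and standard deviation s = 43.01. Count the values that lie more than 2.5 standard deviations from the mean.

Cutoffs: x̄ ± 2.5s = [-32.315, 182.735].
Outside the cutoffs: 185.4.

1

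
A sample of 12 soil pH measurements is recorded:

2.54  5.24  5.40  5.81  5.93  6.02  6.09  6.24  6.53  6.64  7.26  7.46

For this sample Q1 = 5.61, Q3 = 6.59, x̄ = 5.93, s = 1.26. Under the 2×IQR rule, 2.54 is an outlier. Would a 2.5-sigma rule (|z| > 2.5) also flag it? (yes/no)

yes

z = (2.54 − 5.93) / 1.26 = -2.69.
|z| = 2.69 > 2.5.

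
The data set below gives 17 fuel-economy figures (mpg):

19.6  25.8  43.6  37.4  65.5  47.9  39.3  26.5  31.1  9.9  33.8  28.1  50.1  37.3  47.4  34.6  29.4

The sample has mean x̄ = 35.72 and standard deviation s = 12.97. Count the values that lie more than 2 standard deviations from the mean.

Cutoffs: x̄ ± 2s = [9.78, 61.66].
Outside the cutoffs: 65.5.

1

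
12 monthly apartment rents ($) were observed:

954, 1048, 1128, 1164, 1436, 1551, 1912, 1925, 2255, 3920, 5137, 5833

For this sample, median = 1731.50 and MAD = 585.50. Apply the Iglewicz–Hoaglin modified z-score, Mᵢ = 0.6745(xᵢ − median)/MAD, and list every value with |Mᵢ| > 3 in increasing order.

5137, 5833

|Mᵢ| > 3 ⇔ |xᵢ − 1731.50| > 3·585.50/0.6745 = 2604.15.
So outliers lie outside [-872.65, 4335.65].
5137: M = 3.92 → outlier.
5833: M = 4.72 → outlier.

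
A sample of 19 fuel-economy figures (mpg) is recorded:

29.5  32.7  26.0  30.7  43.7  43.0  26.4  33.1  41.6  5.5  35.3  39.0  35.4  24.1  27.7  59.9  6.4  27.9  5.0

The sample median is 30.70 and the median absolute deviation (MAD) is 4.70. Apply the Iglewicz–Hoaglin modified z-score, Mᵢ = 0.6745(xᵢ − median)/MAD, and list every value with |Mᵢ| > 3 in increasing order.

|Mᵢ| > 3 ⇔ |xᵢ − 30.70| > 3·4.70/0.6745 = 20.90.
So outliers lie outside [9.80, 51.60].
5.0: M = -3.69 → outlier.
5.5: M = -3.62 → outlier.
6.4: M = -3.49 → outlier.
59.9: M = 4.19 → outlier.

5.0, 5.5, 6.4, 59.9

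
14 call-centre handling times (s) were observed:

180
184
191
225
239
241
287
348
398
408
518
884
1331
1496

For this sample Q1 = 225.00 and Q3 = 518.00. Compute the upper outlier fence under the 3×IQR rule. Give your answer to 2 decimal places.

IQR = Q3 − Q1 = 518.00 − 225.00 = 293.00.
Lower fence = Q1 − 3·IQR = 225.00 − 879.00 = -654.00.
Upper fence = Q3 + 3·IQR = 518.00 + 879.00 = 1397.00.

1397.00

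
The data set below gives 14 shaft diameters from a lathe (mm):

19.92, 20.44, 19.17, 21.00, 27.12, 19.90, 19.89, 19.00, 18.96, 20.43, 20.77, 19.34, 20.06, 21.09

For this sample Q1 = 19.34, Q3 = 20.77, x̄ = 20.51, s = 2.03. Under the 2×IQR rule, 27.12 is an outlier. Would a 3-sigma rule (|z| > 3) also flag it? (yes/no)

yes

z = (27.12 − 20.51) / 2.03 = 3.26.
|z| = 3.26 > 3.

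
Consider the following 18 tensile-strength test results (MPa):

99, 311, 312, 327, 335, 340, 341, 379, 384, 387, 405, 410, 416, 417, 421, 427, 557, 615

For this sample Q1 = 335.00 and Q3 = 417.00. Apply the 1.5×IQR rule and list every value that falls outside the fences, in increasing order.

99, 557, 615

IQR = Q3 − Q1 = 417.00 − 335.00 = 82.00.
Lower fence = Q1 − 1.5·IQR = 335.00 − 123.00 = 212.00.
Upper fence = Q3 + 1.5·IQR = 417.00 + 123.00 = 540.00.
99 < 212.00 → outlier.
557 > 540.00 → outlier.
615 > 540.00 → outlier.
All remaining values lie within [212.00, 540.00].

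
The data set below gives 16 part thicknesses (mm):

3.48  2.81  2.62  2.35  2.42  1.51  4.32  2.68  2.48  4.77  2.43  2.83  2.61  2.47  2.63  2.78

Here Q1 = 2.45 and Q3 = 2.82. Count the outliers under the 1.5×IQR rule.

IQR = 0.37; fences at 2.45 − 0.555 = 1.895 and 2.82 + 0.555 = 3.375.
Outside the cutoffs: 1.51, 3.48, 4.32, 4.77.

4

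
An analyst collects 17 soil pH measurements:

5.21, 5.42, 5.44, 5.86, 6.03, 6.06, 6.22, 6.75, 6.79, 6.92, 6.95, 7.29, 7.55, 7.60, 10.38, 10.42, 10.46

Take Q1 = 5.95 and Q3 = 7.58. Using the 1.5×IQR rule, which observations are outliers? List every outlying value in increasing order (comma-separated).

IQR = Q3 − Q1 = 7.58 − 5.95 = 1.63.
Lower fence = Q1 − 1.5·IQR = 5.95 − 2.445 = 3.505.
Upper fence = Q3 + 1.5·IQR = 7.58 + 2.445 = 10.025.
10.38 > 10.025 → outlier.
10.42 > 10.025 → outlier.
10.46 > 10.025 → outlier.
All remaining values lie within [3.505, 10.025].

10.38, 10.42, 10.46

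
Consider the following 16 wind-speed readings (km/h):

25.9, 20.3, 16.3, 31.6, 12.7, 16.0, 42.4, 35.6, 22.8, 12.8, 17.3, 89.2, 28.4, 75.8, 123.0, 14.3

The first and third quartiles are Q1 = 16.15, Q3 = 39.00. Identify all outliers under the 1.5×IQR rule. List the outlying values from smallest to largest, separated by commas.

IQR = Q3 − Q1 = 39.00 − 16.15 = 22.85.
Lower fence = Q1 − 1.5·IQR = 16.15 − 34.275 = -18.125.
Upper fence = Q3 + 1.5·IQR = 39.00 + 34.275 = 73.275.
75.8 > 73.275 → outlier.
89.2 > 73.275 → outlier.
123.0 > 73.275 → outlier.
All remaining values lie within [-18.125, 73.275].

75.8, 89.2, 123.0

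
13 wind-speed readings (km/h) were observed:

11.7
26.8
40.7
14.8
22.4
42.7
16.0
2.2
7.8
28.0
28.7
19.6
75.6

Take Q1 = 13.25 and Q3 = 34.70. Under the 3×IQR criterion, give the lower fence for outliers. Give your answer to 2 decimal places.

-51.10

IQR = Q3 − Q1 = 34.70 − 13.25 = 21.45.
Lower fence = Q1 − 3·IQR = 13.25 − 64.35 = -51.10.
Upper fence = Q3 + 3·IQR = 34.70 + 64.35 = 99.05.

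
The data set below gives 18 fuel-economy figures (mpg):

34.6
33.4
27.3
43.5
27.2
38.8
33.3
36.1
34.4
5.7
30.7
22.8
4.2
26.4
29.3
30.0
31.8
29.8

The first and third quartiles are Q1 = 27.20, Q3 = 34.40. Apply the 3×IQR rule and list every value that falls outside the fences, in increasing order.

4.2

IQR = Q3 − Q1 = 34.40 − 27.20 = 7.20.
Lower fence = Q1 − 3·IQR = 27.20 − 21.60 = 5.60.
Upper fence = Q3 + 3·IQR = 34.40 + 21.60 = 56.00.
4.2 < 5.60 → outlier.
All remaining values lie within [5.60, 56.00].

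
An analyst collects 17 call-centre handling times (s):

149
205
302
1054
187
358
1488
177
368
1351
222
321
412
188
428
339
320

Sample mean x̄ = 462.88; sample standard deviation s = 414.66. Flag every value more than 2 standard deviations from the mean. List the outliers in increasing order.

1351, 1488

Cutoffs at x̄ ± 2s: 462.88 ± 2·414.66 = [-366.44, 1292.20].
1351: z = 2.14, |z| > 2 → outlier.
1488: z = 2.47, |z| > 2 → outlier.
Every other value lies within [-366.44, 1292.20].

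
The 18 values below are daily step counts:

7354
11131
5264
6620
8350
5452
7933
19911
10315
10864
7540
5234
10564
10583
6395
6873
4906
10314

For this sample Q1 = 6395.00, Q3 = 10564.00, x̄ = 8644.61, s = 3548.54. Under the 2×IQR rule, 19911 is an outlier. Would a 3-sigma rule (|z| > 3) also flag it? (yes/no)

z = (19911 − 8644.61) / 3548.54 = 3.17.
|z| = 3.17 > 3.

yes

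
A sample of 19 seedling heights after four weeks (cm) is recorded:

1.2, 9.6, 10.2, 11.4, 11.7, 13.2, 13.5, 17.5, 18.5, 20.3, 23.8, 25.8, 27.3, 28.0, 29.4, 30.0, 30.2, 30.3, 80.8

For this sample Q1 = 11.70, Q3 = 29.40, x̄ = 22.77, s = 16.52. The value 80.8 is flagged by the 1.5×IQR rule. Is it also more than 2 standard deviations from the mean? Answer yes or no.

z = (80.8 − 22.77) / 16.52 = 3.51.
|z| = 3.51 > 2.

yes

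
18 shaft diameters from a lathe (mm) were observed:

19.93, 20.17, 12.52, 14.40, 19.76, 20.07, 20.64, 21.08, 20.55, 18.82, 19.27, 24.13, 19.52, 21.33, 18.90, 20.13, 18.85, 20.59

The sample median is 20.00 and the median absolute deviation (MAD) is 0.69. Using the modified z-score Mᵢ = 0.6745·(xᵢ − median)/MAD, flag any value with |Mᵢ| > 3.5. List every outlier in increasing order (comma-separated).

|Mᵢ| > 3.5 ⇔ |xᵢ − 20.00| > 3.5·0.69/0.6745 = 3.58.
So outliers lie outside [16.42, 23.58].
12.52: M = -7.31 → outlier.
14.40: M = -5.47 → outlier.
24.13: M = 4.04 → outlier.

12.52, 14.40, 24.13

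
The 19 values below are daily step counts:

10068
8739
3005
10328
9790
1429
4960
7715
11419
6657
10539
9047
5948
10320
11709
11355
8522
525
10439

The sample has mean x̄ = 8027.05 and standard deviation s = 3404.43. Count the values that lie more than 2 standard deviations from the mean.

Cutoffs: x̄ ± 2s = [1218.19, 14835.91].
Outside the cutoffs: 525.

1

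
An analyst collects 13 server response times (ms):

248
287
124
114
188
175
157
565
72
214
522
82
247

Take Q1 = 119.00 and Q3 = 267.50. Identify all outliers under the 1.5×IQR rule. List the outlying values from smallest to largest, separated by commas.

522, 565

IQR = Q3 − Q1 = 267.50 − 119.00 = 148.50.
Lower fence = Q1 − 1.5·IQR = 119.00 − 222.75 = -103.75.
Upper fence = Q3 + 1.5·IQR = 267.50 + 222.75 = 490.25.
522 > 490.25 → outlier.
565 > 490.25 → outlier.
All remaining values lie within [-103.75, 490.25].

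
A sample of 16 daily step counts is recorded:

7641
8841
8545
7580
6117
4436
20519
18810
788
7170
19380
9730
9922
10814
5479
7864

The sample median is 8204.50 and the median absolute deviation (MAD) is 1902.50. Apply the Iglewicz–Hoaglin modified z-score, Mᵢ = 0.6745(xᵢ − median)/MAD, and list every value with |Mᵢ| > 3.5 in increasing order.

18810, 19380, 20519

|Mᵢ| > 3.5 ⇔ |xᵢ − 8204.50| > 3.5·1902.50/0.6745 = 9872.13.
So outliers lie outside [-1667.63, 18076.63].
18810: M = 3.76 → outlier.
19380: M = 3.96 → outlier.
20519: M = 4.37 → outlier.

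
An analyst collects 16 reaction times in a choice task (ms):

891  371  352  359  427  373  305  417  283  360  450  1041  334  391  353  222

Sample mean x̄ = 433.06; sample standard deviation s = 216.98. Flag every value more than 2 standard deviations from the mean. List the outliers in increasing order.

Cutoffs at x̄ ± 2s: 433.06 ± 2·216.98 = [-0.90, 867.02].
891: z = 2.11, |z| > 2 → outlier.
1041: z = 2.80, |z| > 2 → outlier.
Every other value lies within [-0.90, 867.02].

891, 1041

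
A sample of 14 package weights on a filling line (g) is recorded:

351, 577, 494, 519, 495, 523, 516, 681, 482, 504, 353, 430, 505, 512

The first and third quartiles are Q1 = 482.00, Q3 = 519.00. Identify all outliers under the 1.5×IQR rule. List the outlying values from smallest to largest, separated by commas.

351, 353, 577, 681

IQR = Q3 − Q1 = 519.00 − 482.00 = 37.00.
Lower fence = Q1 − 1.5·IQR = 482.00 − 55.50 = 426.50.
Upper fence = Q3 + 1.5·IQR = 519.00 + 55.50 = 574.50.
351 < 426.50 → outlier.
353 < 426.50 → outlier.
577 > 574.50 → outlier.
681 > 574.50 → outlier.
All remaining values lie within [426.50, 574.50].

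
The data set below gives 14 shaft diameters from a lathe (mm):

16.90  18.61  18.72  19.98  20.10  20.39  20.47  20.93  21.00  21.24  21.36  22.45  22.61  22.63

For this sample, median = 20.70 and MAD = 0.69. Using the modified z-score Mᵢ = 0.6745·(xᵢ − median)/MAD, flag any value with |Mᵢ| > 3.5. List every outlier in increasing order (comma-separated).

16.90

|Mᵢ| > 3.5 ⇔ |xᵢ − 20.70| > 3.5·0.69/0.6745 = 3.58.
So outliers lie outside [17.12, 24.28].
16.90: M = -3.71 → outlier.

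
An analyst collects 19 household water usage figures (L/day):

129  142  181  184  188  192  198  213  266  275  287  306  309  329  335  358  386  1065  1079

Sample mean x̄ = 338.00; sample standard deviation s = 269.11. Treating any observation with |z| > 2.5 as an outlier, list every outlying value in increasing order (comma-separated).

Cutoffs at x̄ ± 2.5s: 338.00 ± 2.5·269.11 = [-334.775, 1010.775].
1065: z = 2.70, |z| > 2.5 → outlier.
1079: z = 2.75, |z| > 2.5 → outlier.
Every other value lies within [-334.775, 1010.775].

1065, 1079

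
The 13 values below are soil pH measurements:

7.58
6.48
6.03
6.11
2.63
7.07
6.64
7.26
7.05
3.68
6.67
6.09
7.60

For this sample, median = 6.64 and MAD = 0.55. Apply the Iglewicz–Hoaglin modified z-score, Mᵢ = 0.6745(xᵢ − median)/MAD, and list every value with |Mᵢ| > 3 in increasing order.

2.63, 3.68

|Mᵢ| > 3 ⇔ |xᵢ − 6.64| > 3·0.55/0.6745 = 2.45.
So outliers lie outside [4.19, 9.09].
2.63: M = -4.92 → outlier.
3.68: M = -3.63 → outlier.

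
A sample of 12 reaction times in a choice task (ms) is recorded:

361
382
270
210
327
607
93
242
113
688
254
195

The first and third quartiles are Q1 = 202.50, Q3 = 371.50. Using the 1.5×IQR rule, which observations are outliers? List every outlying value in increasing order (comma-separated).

688

IQR = Q3 − Q1 = 371.50 − 202.50 = 169.00.
Lower fence = Q1 − 1.5·IQR = 202.50 − 253.50 = -51.00.
Upper fence = Q3 + 1.5·IQR = 371.50 + 253.50 = 625.00.
688 > 625.00 → outlier.
All remaining values lie within [-51.00, 625.00].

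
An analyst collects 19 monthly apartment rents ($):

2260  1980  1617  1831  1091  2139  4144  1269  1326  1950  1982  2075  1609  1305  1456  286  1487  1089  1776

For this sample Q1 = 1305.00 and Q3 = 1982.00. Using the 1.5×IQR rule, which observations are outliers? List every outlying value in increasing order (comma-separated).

IQR = Q3 − Q1 = 1982.00 − 1305.00 = 677.00.
Lower fence = Q1 − 1.5·IQR = 1305.00 − 1015.50 = 289.50.
Upper fence = Q3 + 1.5·IQR = 1982.00 + 1015.50 = 2997.50.
286 < 289.50 → outlier.
4144 > 2997.50 → outlier.
All remaining values lie within [289.50, 2997.50].

286, 4144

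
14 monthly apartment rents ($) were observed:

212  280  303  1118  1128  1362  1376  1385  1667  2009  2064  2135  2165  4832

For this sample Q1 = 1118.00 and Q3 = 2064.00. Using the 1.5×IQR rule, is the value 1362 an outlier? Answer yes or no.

no

IQR = Q3 − Q1 = 2064.00 − 1118.00 = 946.00.
Lower fence = Q1 − 1.5·IQR = 1118.00 − 1419.00 = -301.00.
Upper fence = Q3 + 1.5·IQR = 2064.00 + 1419.00 = 3483.00.
1362 lies within [-301.00, 3483.00].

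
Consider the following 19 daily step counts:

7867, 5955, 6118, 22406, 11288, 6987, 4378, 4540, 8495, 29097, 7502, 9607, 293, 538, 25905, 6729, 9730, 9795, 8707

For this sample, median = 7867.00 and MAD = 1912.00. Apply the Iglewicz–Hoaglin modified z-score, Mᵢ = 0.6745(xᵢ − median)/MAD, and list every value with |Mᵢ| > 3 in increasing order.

22406, 25905, 29097

|Mᵢ| > 3 ⇔ |xᵢ − 7867.00| > 3·1912.00/0.6745 = 8504.08.
So outliers lie outside [-637.08, 16371.08].
22406: M = 5.13 → outlier.
25905: M = 6.36 → outlier.
29097: M = 7.49 → outlier.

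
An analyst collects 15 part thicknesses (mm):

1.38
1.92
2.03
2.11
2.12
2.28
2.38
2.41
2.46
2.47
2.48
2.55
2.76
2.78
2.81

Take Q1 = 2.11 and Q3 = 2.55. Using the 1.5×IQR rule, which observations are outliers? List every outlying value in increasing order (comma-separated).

IQR = Q3 − Q1 = 2.55 − 2.11 = 0.44.
Lower fence = Q1 − 1.5·IQR = 2.11 − 0.66 = 1.45.
Upper fence = Q3 + 1.5·IQR = 2.55 + 0.66 = 3.21.
1.38 < 1.45 → outlier.
All remaining values lie within [1.45, 3.21].

1.38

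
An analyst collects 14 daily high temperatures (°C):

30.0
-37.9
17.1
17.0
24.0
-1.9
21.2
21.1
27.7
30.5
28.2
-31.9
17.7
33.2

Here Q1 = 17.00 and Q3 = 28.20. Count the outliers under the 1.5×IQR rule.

IQR = 11.20; fences at 17.00 − 16.80 = 0.20 and 28.20 + 16.80 = 45.00.
Outside the cutoffs: -37.9, -31.9, -1.9.

3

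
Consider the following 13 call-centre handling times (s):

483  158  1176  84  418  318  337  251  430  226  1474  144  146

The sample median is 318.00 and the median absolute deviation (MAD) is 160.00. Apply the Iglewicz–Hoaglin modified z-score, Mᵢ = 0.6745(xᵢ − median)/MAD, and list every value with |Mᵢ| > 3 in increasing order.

|Mᵢ| > 3 ⇔ |xᵢ − 318.00| > 3·160.00/0.6745 = 711.64.
So outliers lie outside [-393.64, 1029.64].
1176: M = 3.62 → outlier.
1474: M = 4.87 → outlier.

1176, 1474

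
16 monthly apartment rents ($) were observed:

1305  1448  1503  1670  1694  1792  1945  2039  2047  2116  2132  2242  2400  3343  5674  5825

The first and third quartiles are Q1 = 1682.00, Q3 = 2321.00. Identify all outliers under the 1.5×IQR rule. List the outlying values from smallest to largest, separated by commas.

IQR = Q3 − Q1 = 2321.00 − 1682.00 = 639.00.
Lower fence = Q1 − 1.5·IQR = 1682.00 − 958.50 = 723.50.
Upper fence = Q3 + 1.5·IQR = 2321.00 + 958.50 = 3279.50.
3343 > 3279.50 → outlier.
5674 > 3279.50 → outlier.
5825 > 3279.50 → outlier.
All remaining values lie within [723.50, 3279.50].

3343, 5674, 5825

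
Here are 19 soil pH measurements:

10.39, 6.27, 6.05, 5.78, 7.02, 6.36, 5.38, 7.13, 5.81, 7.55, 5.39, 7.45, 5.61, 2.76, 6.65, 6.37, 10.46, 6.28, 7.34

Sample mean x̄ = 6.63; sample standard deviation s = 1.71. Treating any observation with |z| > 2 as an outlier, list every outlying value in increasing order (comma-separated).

2.76, 10.39, 10.46

Cutoffs at x̄ ± 2s: 6.63 ± 2·1.71 = [3.21, 10.05].
2.76: z = -2.26, |z| > 2 → outlier.
10.39: z = 2.20, |z| > 2 → outlier.
10.46: z = 2.24, |z| > 2 → outlier.
Every other value lies within [3.21, 10.05].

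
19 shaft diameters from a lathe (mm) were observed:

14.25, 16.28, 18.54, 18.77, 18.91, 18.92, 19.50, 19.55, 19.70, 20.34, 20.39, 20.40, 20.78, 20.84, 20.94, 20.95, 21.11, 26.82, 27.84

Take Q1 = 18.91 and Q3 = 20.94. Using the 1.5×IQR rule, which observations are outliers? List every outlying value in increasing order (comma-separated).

IQR = Q3 − Q1 = 20.94 − 18.91 = 2.03.
Lower fence = Q1 − 1.5·IQR = 18.91 − 3.045 = 15.865.
Upper fence = Q3 + 1.5·IQR = 20.94 + 3.045 = 23.985.
14.25 < 15.865 → outlier.
26.82 > 23.985 → outlier.
27.84 > 23.985 → outlier.
All remaining values lie within [15.865, 23.985].

14.25, 26.82, 27.84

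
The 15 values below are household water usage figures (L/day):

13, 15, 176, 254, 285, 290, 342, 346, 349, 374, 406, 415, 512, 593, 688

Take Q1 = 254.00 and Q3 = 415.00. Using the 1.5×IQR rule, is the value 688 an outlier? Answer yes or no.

IQR = Q3 − Q1 = 415.00 − 254.00 = 161.00.
Lower fence = Q1 − 1.5·IQR = 254.00 − 241.50 = 12.50.
Upper fence = Q3 + 1.5·IQR = 415.00 + 241.50 = 656.50.
688 lies above the upper fence.

yes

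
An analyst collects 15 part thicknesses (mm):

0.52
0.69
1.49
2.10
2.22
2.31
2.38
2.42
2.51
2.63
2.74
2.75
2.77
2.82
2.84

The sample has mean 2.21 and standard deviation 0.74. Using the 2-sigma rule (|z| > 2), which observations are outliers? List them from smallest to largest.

0.52, 0.69

Cutoffs at x̄ ± 2s: 2.21 ± 2·0.74 = [0.73, 3.69].
0.52: z = -2.28, |z| > 2 → outlier.
0.69: z = -2.05, |z| > 2 → outlier.
Every other value lies within [0.73, 3.69].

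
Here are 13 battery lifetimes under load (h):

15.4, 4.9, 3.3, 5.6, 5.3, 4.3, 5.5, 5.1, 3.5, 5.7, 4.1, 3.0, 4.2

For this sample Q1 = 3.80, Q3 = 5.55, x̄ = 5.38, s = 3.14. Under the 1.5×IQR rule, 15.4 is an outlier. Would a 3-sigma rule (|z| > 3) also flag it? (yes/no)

yes

z = (15.4 − 5.38) / 3.14 = 3.19.
|z| = 3.19 > 3.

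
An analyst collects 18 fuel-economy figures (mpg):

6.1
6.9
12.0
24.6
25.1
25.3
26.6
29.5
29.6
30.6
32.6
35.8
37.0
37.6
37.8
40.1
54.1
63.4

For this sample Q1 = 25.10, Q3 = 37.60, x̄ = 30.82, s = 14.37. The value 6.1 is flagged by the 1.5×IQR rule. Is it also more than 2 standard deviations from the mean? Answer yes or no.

no

z = (6.1 − 30.82) / 14.37 = -1.72.
|z| = 1.72 ≤ 2.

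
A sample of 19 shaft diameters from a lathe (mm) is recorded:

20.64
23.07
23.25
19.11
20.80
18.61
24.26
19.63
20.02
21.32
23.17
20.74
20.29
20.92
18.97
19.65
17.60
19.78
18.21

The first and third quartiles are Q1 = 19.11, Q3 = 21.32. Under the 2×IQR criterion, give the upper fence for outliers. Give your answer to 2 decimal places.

IQR = Q3 − Q1 = 21.32 − 19.11 = 2.21.
Lower fence = Q1 − 2·IQR = 19.11 − 4.42 = 14.69.
Upper fence = Q3 + 2·IQR = 21.32 + 4.42 = 25.74.

25.74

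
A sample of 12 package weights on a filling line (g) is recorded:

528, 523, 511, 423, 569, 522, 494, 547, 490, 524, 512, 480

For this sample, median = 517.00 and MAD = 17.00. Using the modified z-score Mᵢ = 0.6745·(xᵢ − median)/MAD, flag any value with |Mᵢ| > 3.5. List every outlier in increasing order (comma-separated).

|Mᵢ| > 3.5 ⇔ |xᵢ − 517.00| > 3.5·17.00/0.6745 = 88.21.
So outliers lie outside [428.79, 605.21].
423: M = -3.73 → outlier.

423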